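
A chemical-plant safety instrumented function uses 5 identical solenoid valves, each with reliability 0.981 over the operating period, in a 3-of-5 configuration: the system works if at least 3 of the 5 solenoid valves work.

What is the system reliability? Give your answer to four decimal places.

0.9999

R = Σ_{i=3}^{5} C(5,i) p^i (1−p)^{5−i} with p = 0.981
C(5,3)·0.981^3·0.019^2 = 0.003408
C(5,4)·0.981^4·0.019^1 = 0.087983
C(5,5)·0.981^5·0.019^0 = 0.908542
Sum = 0.9999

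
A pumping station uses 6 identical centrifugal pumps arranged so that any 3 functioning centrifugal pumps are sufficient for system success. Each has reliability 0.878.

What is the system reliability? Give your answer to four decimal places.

R = Σ_{i=3}^{6} C(6,i) p^i (1−p)^{6−i} with p = 0.878
C(6,3)·0.878^3·0.122^3 = 0.024581
C(6,4)·0.878^4·0.122^2 = 0.132675
C(6,5)·0.878^5·0.122^1 = 0.381930
C(6,6)·0.878^6·0.122^0 = 0.458107
Sum = 0.9973

0.9973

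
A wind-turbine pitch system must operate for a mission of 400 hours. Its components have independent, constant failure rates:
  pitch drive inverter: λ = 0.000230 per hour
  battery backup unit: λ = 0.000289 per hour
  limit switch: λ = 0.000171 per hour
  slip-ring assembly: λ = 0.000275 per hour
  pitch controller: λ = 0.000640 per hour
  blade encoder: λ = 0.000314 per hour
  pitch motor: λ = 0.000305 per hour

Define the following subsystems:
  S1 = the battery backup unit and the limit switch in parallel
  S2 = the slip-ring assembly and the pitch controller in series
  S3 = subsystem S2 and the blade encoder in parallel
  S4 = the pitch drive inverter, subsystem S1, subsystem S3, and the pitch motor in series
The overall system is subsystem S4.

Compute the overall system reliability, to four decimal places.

0.7725

R(pitch drive inverter) = exp(−0.000230 × 400) = 0.912105
R(battery backup unit) = exp(−0.000289 × 400) = 0.890831
R(limit switch) = exp(−0.000171 × 400) = 0.933887
R(slip-ring assembly) = exp(−0.000275 × 400) = 0.895834
R(pitch controller) = exp(−0.000640 × 400) = 0.774142
R(blade encoder) = exp(−0.000314 × 400) = 0.881968
R(pitch motor) = exp(−0.000305 × 400) = 0.885148
Parallel (battery backup unit and limit switch): 1 − (1 − 0.890831)(1 − 0.933887) = 0.992783
Series (slip-ring assembly and pitch controller): 0.895834 × 0.774142 = 0.693503
Parallel ([0.693503] and blade encoder): 1 − (1 − 0.693503)(1 − 0.881968) = 0.963824
Series (pitch drive inverter, [0.992783], [0.963824], and pitch motor): 0.912105 × 0.992783 × 0.963824 × 0.885148 = 0.7725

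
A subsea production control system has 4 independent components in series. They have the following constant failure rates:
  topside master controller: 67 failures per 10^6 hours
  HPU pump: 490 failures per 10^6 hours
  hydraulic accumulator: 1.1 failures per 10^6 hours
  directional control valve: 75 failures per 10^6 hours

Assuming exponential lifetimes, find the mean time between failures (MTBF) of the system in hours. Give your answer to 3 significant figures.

1580

Series of exponential components: λ_sys = Σ λ_i
λ_sys = 0.000067 + 0.00049 + 0.0000011 + 0.000075 = 6.3310e-04 /h
MTBF = 1 / λ_sys = 1580 h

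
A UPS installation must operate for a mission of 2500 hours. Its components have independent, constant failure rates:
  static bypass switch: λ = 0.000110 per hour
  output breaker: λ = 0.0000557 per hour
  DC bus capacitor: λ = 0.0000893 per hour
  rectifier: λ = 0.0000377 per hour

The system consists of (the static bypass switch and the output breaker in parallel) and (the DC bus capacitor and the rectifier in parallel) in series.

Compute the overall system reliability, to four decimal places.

0.9513

R(static bypass switch) = exp(−0.000110 × 2500) = 0.759572
R(output breaker) = exp(−0.0000557 × 2500) = 0.870010
R(DC bus capacitor) = exp(−0.0000893 × 2500) = 0.799915
R(rectifier) = exp(−0.0000377 × 2500) = 0.910055
Parallel (static bypass switch and output breaker): 1 − (1 − 0.759572)(1 − 0.870010) = 0.968747
Parallel (DC bus capacitor and rectifier): 1 − (1 − 0.799915)(1 − 0.910055) = 0.982003
Series ([0.968747] and [0.982003]): 0.968747 × 0.982003 = 0.9513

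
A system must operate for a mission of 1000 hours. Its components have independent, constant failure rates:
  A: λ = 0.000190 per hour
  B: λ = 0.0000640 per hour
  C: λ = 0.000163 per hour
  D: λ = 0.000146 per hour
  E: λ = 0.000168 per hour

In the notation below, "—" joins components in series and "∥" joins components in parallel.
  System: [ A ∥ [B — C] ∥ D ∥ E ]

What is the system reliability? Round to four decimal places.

R(A) = exp(−0.000190 × 1000) = 0.826959
R(B) = exp(−0.0000640 × 1000) = 0.938005
R(C) = exp(−0.000163 × 1000) = 0.849591
R(D) = exp(−0.000146 × 1000) = 0.864158
R(E) = exp(−0.000168 × 1000) = 0.845354
Series (B and C): 0.938005 × 0.849591 = 0.796921
Parallel (A, [0.796921], D, and E): 1 − (1 − 0.826959)(1 − 0.796921)(1 − 0.864158)(1 − 0.845354) = 0.9993

0.9993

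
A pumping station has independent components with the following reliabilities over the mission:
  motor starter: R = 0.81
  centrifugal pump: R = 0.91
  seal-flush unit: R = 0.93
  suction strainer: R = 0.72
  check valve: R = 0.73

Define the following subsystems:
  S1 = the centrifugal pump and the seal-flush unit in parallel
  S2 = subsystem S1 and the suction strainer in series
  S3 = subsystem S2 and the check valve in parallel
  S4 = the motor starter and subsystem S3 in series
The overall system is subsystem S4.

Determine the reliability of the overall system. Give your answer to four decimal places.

Parallel (centrifugal pump and seal-flush unit): 1 − (1 − 0.910000)(1 − 0.930000) = 0.993700
Series ([0.993700] and suction strainer): 0.993700 × 0.720000 = 0.715464
Parallel ([0.715464] and check valve): 1 − (1 − 0.715464)(1 − 0.730000) = 0.923175
Series (motor starter and [0.923175]): 0.810000 × 0.923175 = 0.7478

0.7478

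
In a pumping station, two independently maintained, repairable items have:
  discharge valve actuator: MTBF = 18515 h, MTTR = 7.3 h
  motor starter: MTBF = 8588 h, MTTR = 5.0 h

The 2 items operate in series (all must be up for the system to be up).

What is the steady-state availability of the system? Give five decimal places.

0.99902

A(discharge valve actuator) = MTBF/(MTBF+MTTR) = 18515/(18515+7.3) = 0.999606
A(motor starter) = MTBF/(MTBF+MTTR) = 8588/(8588+5.0) = 0.999418
Series availability: 0.999606 × 0.999418 = 0.99902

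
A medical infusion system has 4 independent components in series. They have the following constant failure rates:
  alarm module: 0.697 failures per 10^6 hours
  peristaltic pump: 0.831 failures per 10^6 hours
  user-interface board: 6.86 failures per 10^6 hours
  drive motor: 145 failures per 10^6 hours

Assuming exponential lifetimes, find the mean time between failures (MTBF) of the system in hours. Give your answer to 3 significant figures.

6520

Series of exponential components: λ_sys = Σ λ_i
λ_sys = 0.000000697 + 0.000000831 + 0.00000686 + 0.000145 = 1.5339e-04 /h
MTBF = 1 / λ_sys = 6520 h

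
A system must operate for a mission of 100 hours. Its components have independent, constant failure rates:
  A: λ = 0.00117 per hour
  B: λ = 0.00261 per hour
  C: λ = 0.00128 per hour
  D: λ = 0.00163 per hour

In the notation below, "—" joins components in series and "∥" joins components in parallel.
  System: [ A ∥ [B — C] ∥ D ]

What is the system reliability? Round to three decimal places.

0.995

R(A) = exp(−0.00117 × 100) = 0.88959
R(B) = exp(−0.00261 × 100) = 0.77028
R(C) = exp(−0.00128 × 100) = 0.87985
R(D) = exp(−0.00163 × 100) = 0.84959
Series (B and C): 0.77028 × 0.87985 = 0.67773
Parallel (A, [0.67773], and D): 1 − (1 − 0.88959)(1 − 0.67773)(1 − 0.84959) = 0.995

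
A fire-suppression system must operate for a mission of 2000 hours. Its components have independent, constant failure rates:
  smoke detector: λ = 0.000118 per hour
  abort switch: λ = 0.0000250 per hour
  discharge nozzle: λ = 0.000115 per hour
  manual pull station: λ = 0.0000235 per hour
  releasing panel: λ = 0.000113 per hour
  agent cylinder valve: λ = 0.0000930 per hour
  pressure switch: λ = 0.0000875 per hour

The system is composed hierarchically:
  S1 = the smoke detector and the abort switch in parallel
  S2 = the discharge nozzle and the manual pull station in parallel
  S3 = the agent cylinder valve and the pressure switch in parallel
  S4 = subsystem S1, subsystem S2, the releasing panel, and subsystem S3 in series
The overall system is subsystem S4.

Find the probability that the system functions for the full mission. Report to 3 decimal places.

R(smoke detector) = exp(−0.000118 × 2000) = 0.78978
R(abort switch) = exp(−0.0000250 × 2000) = 0.95123
R(discharge nozzle) = exp(−0.000115 × 2000) = 0.79453
R(manual pull station) = exp(−0.0000235 × 2000) = 0.95409
R(releasing panel) = exp(−0.000113 × 2000) = 0.79772
R(agent cylinder valve) = exp(−0.0000930 × 2000) = 0.83027
R(pressure switch) = exp(−0.0000875 × 2000) = 0.83946
Parallel (smoke detector and abort switch): 1 − (1 − 0.78978)(1 − 0.95123) = 0.98975
Parallel (discharge nozzle and manual pull station): 1 − (1 − 0.79453)(1 − 0.95409) = 0.99057
Parallel (agent cylinder valve and pressure switch): 1 − (1 − 0.83027)(1 − 0.83946) = 0.97275
Series ([0.98975], [0.99057], releasing panel, and [0.97275]): 0.98975 × 0.99057 × 0.79772 × 0.97275 = 0.761

0.761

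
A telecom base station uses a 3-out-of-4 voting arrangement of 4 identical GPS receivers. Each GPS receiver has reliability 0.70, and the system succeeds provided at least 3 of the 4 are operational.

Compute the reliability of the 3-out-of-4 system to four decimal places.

0.6517

R = Σ_{i=3}^{4} C(4,i) p^i (1−p)^{4−i} with p = 0.70
C(4,3)·0.70^3·0.30^1 = 0.411600
C(4,4)·0.70^4·0.30^0 = 0.240100
Sum = 0.6517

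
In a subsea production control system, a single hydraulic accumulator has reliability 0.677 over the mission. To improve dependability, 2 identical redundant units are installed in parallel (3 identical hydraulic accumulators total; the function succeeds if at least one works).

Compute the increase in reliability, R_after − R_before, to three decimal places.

0.289

R_before = 0.677
R_after = 1 − (1 − 0.677)^3 = 0.966
ΔR = 0.966 − 0.677 = 0.289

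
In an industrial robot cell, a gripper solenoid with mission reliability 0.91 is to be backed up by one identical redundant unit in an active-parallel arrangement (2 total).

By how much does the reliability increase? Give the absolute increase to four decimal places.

0.0819

R_before = 0.91
R_after = 1 − (1 − 0.91)^2 = 0.9919
ΔR = 0.9919 − 0.91 = 0.0819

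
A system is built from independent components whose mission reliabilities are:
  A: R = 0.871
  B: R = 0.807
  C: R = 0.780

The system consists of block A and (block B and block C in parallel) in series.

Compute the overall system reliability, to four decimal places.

Parallel (B and C): 1 − (1 − 0.807000)(1 − 0.780000) = 0.957540
Series (A and [0.957540]): 0.871000 × 0.957540 = 0.8340

0.8340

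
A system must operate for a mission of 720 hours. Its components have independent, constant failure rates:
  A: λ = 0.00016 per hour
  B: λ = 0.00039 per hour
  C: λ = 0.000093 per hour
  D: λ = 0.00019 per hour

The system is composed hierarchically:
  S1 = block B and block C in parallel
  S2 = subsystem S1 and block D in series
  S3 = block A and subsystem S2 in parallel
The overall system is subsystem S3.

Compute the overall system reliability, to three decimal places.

R(A) = exp(−0.00016 × 720) = 0.89119
R(B) = exp(−0.00039 × 720) = 0.75518
R(C) = exp(−0.000093 × 720) = 0.93523
R(D) = exp(−0.00019 × 720) = 0.87214
Parallel (B and C): 1 − (1 − 0.75518)(1 − 0.93523) = 0.98414
Series ([0.98414] and D): 0.98414 × 0.87214 = 0.85831
Parallel (A and [0.85831]): 1 − (1 − 0.89119)(1 − 0.85831) = 0.985

0.985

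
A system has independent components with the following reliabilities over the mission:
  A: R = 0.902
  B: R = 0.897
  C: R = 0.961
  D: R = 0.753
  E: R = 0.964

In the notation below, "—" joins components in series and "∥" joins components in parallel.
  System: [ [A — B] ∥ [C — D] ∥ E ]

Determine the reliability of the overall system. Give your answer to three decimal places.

0.998

Series (A and B): 0.90200 × 0.89700 = 0.80909
Series (C and D): 0.96100 × 0.75300 = 0.72363
Parallel ([0.80909], [0.72363], and E): 1 − (1 − 0.80909)(1 − 0.72363)(1 − 0.96400) = 0.998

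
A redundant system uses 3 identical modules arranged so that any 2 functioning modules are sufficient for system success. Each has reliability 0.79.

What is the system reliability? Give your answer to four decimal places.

0.8862

R = Σ_{i=2}^{3} C(3,i) p^i (1−p)^{3−i} with p = 0.79
C(3,2)·0.79^2·0.21^1 = 0.393183
C(3,3)·0.79^3·0.21^0 = 0.493039
Sum = 0.8862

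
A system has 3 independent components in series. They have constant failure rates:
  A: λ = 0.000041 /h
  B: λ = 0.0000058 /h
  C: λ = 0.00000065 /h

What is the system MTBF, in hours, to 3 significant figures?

21100

Series of exponential components: λ_sys = Σ λ_i
λ_sys = 0.000041 + 0.0000058 + 0.00000065 = 4.7450e-05 /h
MTBF = 1 / λ_sys = 21100 h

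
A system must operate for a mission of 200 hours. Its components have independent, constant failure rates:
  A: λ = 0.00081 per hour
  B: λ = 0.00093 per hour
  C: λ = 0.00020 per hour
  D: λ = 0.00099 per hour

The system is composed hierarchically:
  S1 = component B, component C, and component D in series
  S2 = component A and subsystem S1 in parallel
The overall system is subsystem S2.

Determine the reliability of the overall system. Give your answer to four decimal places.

0.9483

R(A) = exp(−0.00081 × 200) = 0.850441
R(B) = exp(−0.00093 × 200) = 0.830274
R(C) = exp(−0.00020 × 200) = 0.960789
R(D) = exp(−0.00099 × 200) = 0.820370
Series (B, C, and D): 0.830274 × 0.960789 × 0.820370 = 0.654424
Parallel (A and [0.654424]): 1 − (1 − 0.850441)(1 − 0.654424) = 0.9483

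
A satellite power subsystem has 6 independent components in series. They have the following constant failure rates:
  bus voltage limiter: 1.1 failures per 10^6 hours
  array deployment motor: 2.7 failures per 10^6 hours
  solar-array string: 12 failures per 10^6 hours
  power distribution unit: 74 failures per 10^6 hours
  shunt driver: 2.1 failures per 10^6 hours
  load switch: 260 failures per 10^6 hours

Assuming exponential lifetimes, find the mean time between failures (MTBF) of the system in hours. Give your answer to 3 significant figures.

Series of exponential components: λ_sys = Σ λ_i
λ_sys = 0.0000011 + 0.0000027 + 0.000012 + 0.000074 + 0.0000021 + 0.00026 = 3.5190e-04 /h
MTBF = 1 / λ_sys = 2840 h

2840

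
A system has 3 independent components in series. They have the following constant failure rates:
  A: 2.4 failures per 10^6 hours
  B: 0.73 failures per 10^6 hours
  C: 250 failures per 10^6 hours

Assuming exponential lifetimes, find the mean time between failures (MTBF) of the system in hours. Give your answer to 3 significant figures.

Series of exponential components: λ_sys = Σ λ_i
λ_sys = 0.0000024 + 0.00000073 + 0.00025 = 2.5313e-04 /h
MTBF = 1 / λ_sys = 3950 h

3950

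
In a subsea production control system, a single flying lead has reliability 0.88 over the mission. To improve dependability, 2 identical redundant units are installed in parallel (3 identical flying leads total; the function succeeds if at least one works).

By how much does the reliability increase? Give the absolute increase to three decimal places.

0.118

R_before = 0.88
R_after = 1 − (1 − 0.88)^3 = 0.998
ΔR = 0.998 − 0.88 = 0.118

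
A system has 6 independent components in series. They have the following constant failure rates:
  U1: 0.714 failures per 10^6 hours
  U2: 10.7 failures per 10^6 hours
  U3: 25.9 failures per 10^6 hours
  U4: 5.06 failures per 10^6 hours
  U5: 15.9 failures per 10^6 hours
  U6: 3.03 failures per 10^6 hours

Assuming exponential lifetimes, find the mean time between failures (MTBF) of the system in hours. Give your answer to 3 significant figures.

16300

Series of exponential components: λ_sys = Σ λ_i
λ_sys = 0.000000714 + 0.0000107 + 0.0000259 + 0.00000506 + 0.0000159 + 0.00000303 = 6.1304e-05 /h
MTBF = 1 / λ_sys = 16300 h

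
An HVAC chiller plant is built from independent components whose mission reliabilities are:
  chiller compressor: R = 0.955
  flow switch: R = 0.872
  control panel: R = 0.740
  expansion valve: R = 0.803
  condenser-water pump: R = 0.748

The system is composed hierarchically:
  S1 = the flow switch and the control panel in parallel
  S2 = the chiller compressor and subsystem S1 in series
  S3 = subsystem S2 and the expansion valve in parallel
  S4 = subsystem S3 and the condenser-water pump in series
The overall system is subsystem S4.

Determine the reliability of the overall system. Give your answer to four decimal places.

0.7367

Parallel (flow switch and control panel): 1 − (1 − 0.872000)(1 − 0.740000) = 0.966720
Series (chiller compressor and [0.966720]): 0.955000 × 0.966720 = 0.923218
Parallel ([0.923218] and expansion valve): 1 − (1 − 0.923218)(1 − 0.803000) = 0.984874
Series ([0.984874] and condenser-water pump): 0.984874 × 0.748000 = 0.7367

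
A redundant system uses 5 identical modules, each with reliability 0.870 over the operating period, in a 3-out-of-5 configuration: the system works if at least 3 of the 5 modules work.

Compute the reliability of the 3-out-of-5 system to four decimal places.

0.9821

R = Σ_{i=3}^{5} C(5,i) p^i (1−p)^{5−i} with p = 0.870
C(5,3)·0.870^3·0.130^2 = 0.111287
C(5,4)·0.870^4·0.130^1 = 0.372383
C(5,5)·0.870^5·0.130^0 = 0.498421
Sum = 0.9821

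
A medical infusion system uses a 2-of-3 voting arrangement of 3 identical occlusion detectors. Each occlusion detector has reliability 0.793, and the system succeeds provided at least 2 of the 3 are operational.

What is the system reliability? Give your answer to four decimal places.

0.8892

R = Σ_{i=2}^{3} C(3,i) p^i (1−p)^{3−i} with p = 0.793
C(3,2)·0.793^2·0.207^1 = 0.390515
C(3,3)·0.793^3·0.207^0 = 0.498677
Sum = 0.8892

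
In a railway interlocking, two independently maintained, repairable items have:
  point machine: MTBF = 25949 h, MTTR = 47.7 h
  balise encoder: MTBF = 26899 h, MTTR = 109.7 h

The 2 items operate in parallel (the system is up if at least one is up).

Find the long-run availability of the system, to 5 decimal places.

A(point machine) = MTBF/(MTBF+MTTR) = 25949/(25949+47.7) = 0.998165
A(balise encoder) = MTBF/(MTBF+MTTR) = 26899/(26899+109.7) = 0.995938
Parallel availability: 1 − (1 − 0.998165)(1 − 0.995938) = 0.99999

0.99999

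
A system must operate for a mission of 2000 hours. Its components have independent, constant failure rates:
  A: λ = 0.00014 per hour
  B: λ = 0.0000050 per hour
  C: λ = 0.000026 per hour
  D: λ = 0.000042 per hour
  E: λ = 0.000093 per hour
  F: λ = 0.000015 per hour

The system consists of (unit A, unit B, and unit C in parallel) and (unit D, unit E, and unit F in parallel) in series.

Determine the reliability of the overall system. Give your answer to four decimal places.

0.9995

R(A) = exp(−0.00014 × 2000) = 0.755784
R(B) = exp(−0.0000050 × 2000) = 0.990050
R(C) = exp(−0.000026 × 2000) = 0.949329
R(D) = exp(−0.000042 × 2000) = 0.919431
R(E) = exp(−0.000093 × 2000) = 0.830274
R(F) = exp(−0.000015 × 2000) = 0.970446
Parallel (A, B, and C): 1 − (1 − 0.755784)(1 − 0.990050)(1 − 0.949329) = 0.999877
Parallel (D, E, and F): 1 − (1 − 0.919431)(1 − 0.830274)(1 − 0.970446) = 0.999596
Series ([0.999877] and [0.999596]): 0.999877 × 0.999596 = 0.9995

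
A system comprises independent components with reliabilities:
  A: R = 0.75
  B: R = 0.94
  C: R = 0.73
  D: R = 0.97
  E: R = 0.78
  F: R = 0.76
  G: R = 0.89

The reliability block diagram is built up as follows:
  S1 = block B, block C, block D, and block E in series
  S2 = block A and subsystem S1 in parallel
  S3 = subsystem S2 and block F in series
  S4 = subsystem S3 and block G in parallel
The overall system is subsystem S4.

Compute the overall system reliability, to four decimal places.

Series (B, C, D, and E): 0.940000 × 0.730000 × 0.970000 × 0.780000 = 0.519179
Parallel (A and [0.519179]): 1 − (1 − 0.750000)(1 − 0.519179) = 0.879795
Series ([0.879795] and F): 0.879795 × 0.760000 = 0.668644
Parallel ([0.668644] and G): 1 − (1 − 0.668644)(1 − 0.890000) = 0.9636

0.9636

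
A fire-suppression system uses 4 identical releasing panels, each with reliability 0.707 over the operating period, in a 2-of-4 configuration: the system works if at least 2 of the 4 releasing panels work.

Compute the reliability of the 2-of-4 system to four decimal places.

R = Σ_{i=2}^{4} C(4,i) p^i (1−p)^{4−i} with p = 0.707
C(4,2)·0.707^2·0.293^2 = 0.257469
C(4,3)·0.707^3·0.293^1 = 0.414177
C(4,4)·0.707^4·0.293^0 = 0.249849
Sum = 0.9215

0.9215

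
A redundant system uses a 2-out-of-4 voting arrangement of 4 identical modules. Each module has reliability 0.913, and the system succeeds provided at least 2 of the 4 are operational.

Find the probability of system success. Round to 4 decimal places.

R = Σ_{i=2}^{4} C(4,i) p^i (1−p)^{4−i} with p = 0.913
C(4,2)·0.913^2·0.087^2 = 0.037856
C(4,3)·0.913^3·0.087^1 = 0.264845
C(4,4)·0.913^4·0.087^0 = 0.694837
Sum = 0.9975

0.9975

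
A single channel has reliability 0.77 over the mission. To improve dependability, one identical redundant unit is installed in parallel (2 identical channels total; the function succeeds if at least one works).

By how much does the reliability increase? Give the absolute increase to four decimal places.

0.1771

R_before = 0.77
R_after = 1 − (1 − 0.77)^2 = 0.9471
ΔR = 0.9471 − 0.77 = 0.1771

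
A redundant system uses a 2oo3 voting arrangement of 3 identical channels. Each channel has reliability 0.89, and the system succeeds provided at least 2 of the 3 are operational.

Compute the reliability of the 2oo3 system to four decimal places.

0.9664

R = Σ_{i=2}^{3} C(3,i) p^i (1−p)^{3−i} with p = 0.89
C(3,2)·0.89^2·0.11^1 = 0.261393
C(3,3)·0.89^3·0.11^0 = 0.704969
Sum = 0.9664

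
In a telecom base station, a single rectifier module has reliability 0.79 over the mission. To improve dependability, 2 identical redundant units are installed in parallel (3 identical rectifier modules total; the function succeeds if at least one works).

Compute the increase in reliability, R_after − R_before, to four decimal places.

0.2007

R_before = 0.79
R_after = 1 − (1 − 0.79)^3 = 0.9907
ΔR = 0.9907 − 0.79 = 0.2007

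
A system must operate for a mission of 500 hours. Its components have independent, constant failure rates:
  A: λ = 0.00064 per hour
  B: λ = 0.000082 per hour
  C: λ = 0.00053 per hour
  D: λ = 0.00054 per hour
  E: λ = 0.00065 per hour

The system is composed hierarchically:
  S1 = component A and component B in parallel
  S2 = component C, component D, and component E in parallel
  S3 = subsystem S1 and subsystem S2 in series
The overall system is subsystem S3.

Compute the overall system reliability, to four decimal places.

0.9739

R(A) = exp(−0.00064 × 500) = 0.726149
R(B) = exp(−0.000082 × 500) = 0.959829
R(C) = exp(−0.00053 × 500) = 0.767206
R(D) = exp(−0.00054 × 500) = 0.763379
R(E) = exp(−0.00065 × 500) = 0.722527
Parallel (A and B): 1 − (1 − 0.726149)(1 − 0.959829) = 0.988999
Parallel (C, D, and E): 1 − (1 − 0.767206)(1 − 0.763379)(1 − 0.722527) = 0.984716
Series ([0.988999] and [0.984716]): 0.988999 × 0.984716 = 0.9739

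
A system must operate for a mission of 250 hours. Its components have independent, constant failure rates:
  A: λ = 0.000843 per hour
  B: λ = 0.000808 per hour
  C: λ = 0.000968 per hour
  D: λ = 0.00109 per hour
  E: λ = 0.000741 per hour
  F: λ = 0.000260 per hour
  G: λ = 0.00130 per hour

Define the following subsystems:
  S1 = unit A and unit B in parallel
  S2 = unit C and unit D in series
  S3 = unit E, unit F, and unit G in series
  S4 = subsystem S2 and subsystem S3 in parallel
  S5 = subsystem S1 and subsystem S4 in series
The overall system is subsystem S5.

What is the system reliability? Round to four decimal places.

R(A) = exp(−0.000843 × 250) = 0.809977
R(B) = exp(−0.000808 × 250) = 0.817095
R(C) = exp(−0.000968 × 250) = 0.785056
R(D) = exp(−0.00109 × 250) = 0.761473
R(E) = exp(−0.000741 × 250) = 0.830897
R(F) = exp(−0.000260 × 250) = 0.937067
R(G) = exp(−0.00130 × 250) = 0.722527
Parallel (A and B): 1 − (1 − 0.809977)(1 − 0.817095) = 0.965244
Series (C and D): 0.785056 × 0.761473 = 0.597799
Series (E, F, and G): 0.830897 × 0.937067 × 0.722527 = 0.562564
Parallel ([0.597799] and [0.562564]): 1 − (1 − 0.597799)(1 − 0.562564) = 0.824063
Series ([0.965244] and [0.824063]): 0.965244 × 0.824063 = 0.7954

0.7954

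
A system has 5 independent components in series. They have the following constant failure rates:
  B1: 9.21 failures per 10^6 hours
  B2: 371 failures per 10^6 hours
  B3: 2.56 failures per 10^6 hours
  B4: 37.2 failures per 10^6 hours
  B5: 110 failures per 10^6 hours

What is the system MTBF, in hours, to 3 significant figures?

1890

Series of exponential components: λ_sys = Σ λ_i
λ_sys = 0.00000921 + 0.000371 + 0.00000256 + 0.0000372 + 0.000110 = 5.2997e-04 /h
MTBF = 1 / λ_sys = 1890 h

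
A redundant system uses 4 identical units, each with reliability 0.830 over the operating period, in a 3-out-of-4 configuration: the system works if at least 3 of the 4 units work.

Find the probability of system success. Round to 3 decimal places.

R = Σ_{i=3}^{4} C(4,i) p^i (1−p)^{4−i} with p = 0.830
C(4,3)·0.830^3·0.170^1 = 0.38882
C(4,4)·0.830^4·0.170^0 = 0.47458
Sum = 0.863

0.863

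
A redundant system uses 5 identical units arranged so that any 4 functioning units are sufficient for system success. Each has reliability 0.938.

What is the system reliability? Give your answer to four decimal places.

0.9661

R = Σ_{i=4}^{5} C(5,i) p^i (1−p)^{5−i} with p = 0.938
C(5,4)·0.938^4·0.062^1 = 0.239979
C(5,5)·0.938^5·0.062^0 = 0.726130
Sum = 0.9661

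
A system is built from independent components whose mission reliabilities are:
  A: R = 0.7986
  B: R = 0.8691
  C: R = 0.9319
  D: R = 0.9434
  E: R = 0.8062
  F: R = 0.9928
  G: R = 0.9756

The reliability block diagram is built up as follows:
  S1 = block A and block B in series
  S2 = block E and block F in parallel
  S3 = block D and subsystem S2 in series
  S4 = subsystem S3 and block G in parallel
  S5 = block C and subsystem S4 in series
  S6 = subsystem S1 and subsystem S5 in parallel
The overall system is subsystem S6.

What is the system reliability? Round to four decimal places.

Series (A and B): 0.798600 × 0.869100 = 0.694063
Parallel (E and F): 1 − (1 − 0.806200)(1 − 0.992800) = 0.998605
Series (D and [0.998605]): 0.943400 × 0.998605 = 0.942084
Parallel ([0.942084] and G): 1 − (1 − 0.942084)(1 − 0.975600) = 0.998587
Series (C and [0.998587]): 0.931900 × 0.998587 = 0.930583
Parallel ([0.694063] and [0.930583]): 1 − (1 − 0.694063)(1 − 0.930583) = 0.9788

0.9788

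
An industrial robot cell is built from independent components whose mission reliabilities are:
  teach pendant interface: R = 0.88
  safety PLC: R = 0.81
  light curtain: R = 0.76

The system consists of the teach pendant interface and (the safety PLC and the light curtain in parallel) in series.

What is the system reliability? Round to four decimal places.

0.8399

Parallel (safety PLC and light curtain): 1 − (1 − 0.810000)(1 − 0.760000) = 0.954400
Series (teach pendant interface and [0.954400]): 0.880000 × 0.954400 = 0.8399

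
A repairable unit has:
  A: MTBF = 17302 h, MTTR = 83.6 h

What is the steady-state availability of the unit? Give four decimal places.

A(A) = MTBF/(MTBF+MTTR) = 17302/(17302+83.6) = 0.9952

0.9952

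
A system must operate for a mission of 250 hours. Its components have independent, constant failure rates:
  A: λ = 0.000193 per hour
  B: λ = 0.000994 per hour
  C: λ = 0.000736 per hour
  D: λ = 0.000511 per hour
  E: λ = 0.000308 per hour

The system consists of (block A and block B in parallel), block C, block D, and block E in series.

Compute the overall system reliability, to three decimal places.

0.671

R(A) = exp(−0.000193 × 250) = 0.95290
R(B) = exp(−0.000994 × 250) = 0.77997
R(C) = exp(−0.000736 × 250) = 0.83194
R(D) = exp(−0.000511 × 250) = 0.88007
R(E) = exp(−0.000308 × 250) = 0.92589
Parallel (A and B): 1 − (1 − 0.95290)(1 − 0.77997) = 0.98964
Series ([0.98964], C, D, and E): 0.98964 × 0.83194 × 0.88007 × 0.92589 = 0.671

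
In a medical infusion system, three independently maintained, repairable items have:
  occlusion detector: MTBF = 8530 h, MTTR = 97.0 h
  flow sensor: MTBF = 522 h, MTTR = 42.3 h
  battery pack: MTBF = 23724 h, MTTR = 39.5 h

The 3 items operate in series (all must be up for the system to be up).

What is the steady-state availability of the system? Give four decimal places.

0.9131

A(occlusion detector) = MTBF/(MTBF+MTTR) = 8530/(8530+97.0) = 0.988756
A(flow sensor) = MTBF/(MTBF+MTTR) = 522/(522+42.3) = 0.925040
A(battery pack) = MTBF/(MTBF+MTTR) = 23724/(23724+39.5) = 0.998338
Series availability: 0.988756 × 0.925040 × 0.998338 = 0.9131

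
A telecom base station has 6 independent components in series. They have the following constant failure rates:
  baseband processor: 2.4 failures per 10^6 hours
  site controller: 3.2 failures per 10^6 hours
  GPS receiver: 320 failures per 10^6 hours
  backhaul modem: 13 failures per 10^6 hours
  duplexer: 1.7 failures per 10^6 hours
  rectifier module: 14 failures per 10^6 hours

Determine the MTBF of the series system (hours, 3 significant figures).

Series of exponential components: λ_sys = Σ λ_i
λ_sys = 0.0000024 + 0.0000032 + 0.00032 + 0.000013 + 0.0000017 + 0.000014 = 3.5430e-04 /h
MTBF = 1 / λ_sys = 2820 h

2820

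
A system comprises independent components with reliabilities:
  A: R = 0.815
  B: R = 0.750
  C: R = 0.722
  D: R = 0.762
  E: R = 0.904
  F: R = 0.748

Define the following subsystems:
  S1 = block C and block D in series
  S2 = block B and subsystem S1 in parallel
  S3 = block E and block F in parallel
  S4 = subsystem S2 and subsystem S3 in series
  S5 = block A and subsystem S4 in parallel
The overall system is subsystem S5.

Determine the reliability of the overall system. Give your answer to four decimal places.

Series (C and D): 0.722000 × 0.762000 = 0.550164
Parallel (B and [0.550164]): 1 − (1 − 0.750000)(1 − 0.550164) = 0.887541
Parallel (E and F): 1 − (1 − 0.904000)(1 − 0.748000) = 0.975808
Series ([0.887541] and [0.975808]): 0.887541 × 0.975808 = 0.866070
Parallel (A and [0.866070]): 1 − (1 − 0.815000)(1 − 0.866070) = 0.9752

0.9752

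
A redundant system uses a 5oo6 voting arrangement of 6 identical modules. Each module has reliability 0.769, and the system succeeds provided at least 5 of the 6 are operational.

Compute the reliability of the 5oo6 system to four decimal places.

0.5795

R = Σ_{i=5}^{6} C(6,i) p^i (1−p)^{6−i} with p = 0.769
C(6,5)·0.769^5·0.231^1 = 0.372730
C(6,6)·0.769^6·0.231^0 = 0.206804
Sum = 0.5795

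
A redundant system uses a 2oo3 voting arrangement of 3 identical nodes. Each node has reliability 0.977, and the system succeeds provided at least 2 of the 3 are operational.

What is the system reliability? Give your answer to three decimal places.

R = Σ_{i=2}^{3} C(3,i) p^i (1−p)^{3−i} with p = 0.977
C(3,2)·0.977^2·0.023^1 = 0.06586
C(3,3)·0.977^3·0.023^0 = 0.93257
Sum = 0.998

0.998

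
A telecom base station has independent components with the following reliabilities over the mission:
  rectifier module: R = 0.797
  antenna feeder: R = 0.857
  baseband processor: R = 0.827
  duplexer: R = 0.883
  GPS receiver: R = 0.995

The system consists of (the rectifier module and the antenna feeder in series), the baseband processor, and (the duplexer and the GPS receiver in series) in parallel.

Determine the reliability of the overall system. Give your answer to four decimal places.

0.9933

Series (rectifier module and antenna feeder): 0.797000 × 0.857000 = 0.683029
Series (duplexer and GPS receiver): 0.883000 × 0.995000 = 0.878585
Parallel ([0.683029], baseband processor, and [0.878585]): 1 − (1 − 0.683029)(1 − 0.827000)(1 − 0.878585) = 0.9933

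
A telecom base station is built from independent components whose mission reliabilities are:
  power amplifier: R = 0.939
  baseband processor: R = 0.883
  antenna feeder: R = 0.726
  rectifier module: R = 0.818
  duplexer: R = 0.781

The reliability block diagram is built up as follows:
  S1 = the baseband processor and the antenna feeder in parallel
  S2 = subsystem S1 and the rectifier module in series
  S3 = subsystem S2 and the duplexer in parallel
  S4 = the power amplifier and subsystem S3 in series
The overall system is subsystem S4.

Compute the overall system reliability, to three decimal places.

0.896

Parallel (baseband processor and antenna feeder): 1 − (1 − 0.88300)(1 − 0.72600) = 0.96794
Series ([0.96794] and rectifier module): 0.96794 × 0.81800 = 0.79177
Parallel ([0.79177] and duplexer): 1 − (1 − 0.79177)(1 − 0.78100) = 0.95440
Series (power amplifier and [0.95440]): 0.93900 × 0.95440 = 0.896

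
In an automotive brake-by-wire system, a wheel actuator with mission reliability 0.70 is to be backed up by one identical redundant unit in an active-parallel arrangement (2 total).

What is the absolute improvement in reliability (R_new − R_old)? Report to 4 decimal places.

R_before = 0.70
R_after = 1 − (1 − 0.70)^2 = 0.9100
ΔR = 0.9100 − 0.70 = 0.2100

0.2100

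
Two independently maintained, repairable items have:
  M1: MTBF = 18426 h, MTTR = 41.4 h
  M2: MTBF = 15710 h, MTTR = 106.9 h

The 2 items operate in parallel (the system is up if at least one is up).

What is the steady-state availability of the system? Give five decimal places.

0.99998

A(M1) = MTBF/(MTBF+MTTR) = 18426/(18426+41.4) = 0.997758
A(M2) = MTBF/(MTBF+MTTR) = 15710/(15710+106.9) = 0.993241
Parallel availability: 1 − (1 − 0.997758)(1 − 0.993241) = 0.99998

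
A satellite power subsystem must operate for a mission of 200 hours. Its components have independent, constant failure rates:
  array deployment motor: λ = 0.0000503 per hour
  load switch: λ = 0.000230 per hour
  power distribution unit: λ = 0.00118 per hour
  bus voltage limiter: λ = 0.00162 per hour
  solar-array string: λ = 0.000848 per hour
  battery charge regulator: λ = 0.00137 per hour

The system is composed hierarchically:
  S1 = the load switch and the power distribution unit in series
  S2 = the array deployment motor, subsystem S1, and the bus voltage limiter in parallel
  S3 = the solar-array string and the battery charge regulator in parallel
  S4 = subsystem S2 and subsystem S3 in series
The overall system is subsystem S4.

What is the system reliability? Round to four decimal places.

0.9620

R(array deployment motor) = exp(−0.0000503 × 200) = 0.989990
R(load switch) = exp(−0.000230 × 200) = 0.955042
R(power distribution unit) = exp(−0.00118 × 200) = 0.789781
R(bus voltage limiter) = exp(−0.00162 × 200) = 0.723250
R(solar-array string) = exp(−0.000848 × 200) = 0.844002
R(battery charge regulator) = exp(−0.00137 × 200) = 0.760332
Series (load switch and power distribution unit): 0.955042 × 0.789781 = 0.754274
Parallel (array deployment motor, [0.754274], and bus voltage limiter): 1 − (1 − 0.989990)(1 − 0.754274)(1 − 0.723250) = 0.999319
Parallel (solar-array string and battery charge regulator): 1 − (1 − 0.844002)(1 − 0.760332) = 0.962612
Series ([0.999319] and [0.962612]): 0.999319 × 0.962612 = 0.9620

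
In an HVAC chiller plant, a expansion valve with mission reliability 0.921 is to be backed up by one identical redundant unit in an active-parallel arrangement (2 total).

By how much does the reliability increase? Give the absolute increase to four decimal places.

0.0728

R_before = 0.921
R_after = 1 − (1 − 0.921)^2 = 0.9938
ΔR = 0.9938 − 0.921 = 0.0728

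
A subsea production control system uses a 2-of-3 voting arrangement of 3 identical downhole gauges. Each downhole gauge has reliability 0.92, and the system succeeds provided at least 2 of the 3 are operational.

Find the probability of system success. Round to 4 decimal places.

R = Σ_{i=2}^{3} C(3,i) p^i (1−p)^{3−i} with p = 0.92
C(3,2)·0.92^2·0.08^1 = 0.203136
C(3,3)·0.92^3·0.08^0 = 0.778688
Sum = 0.9818

0.9818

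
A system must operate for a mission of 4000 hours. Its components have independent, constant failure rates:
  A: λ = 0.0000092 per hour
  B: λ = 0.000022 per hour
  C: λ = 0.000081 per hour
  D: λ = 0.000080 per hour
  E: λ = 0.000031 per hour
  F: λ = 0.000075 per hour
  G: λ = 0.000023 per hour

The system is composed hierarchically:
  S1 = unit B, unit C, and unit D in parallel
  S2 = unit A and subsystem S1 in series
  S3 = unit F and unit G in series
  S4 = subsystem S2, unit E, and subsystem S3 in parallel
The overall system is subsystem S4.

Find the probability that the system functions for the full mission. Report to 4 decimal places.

R(A) = exp(−0.0000092 × 4000) = 0.963869
R(B) = exp(−0.000022 × 4000) = 0.915761
R(C) = exp(−0.000081 × 4000) = 0.723250
R(D) = exp(−0.000080 × 4000) = 0.726149
R(E) = exp(−0.000031 × 4000) = 0.883380
R(F) = exp(−0.000075 × 4000) = 0.740818
R(G) = exp(−0.000023 × 4000) = 0.912105
Parallel (B, C, and D): 1 − (1 − 0.915761)(1 − 0.723250)(1 − 0.726149) = 0.993616
Series (A and [0.993616]): 0.963869 × 0.993616 = 0.957716
Series (F and G): 0.740818 × 0.912105 = 0.675704
Parallel ([0.957716], E, and [0.675704]): 1 − (1 − 0.957716)(1 − 0.883380)(1 − 0.675704) = 0.9984

0.9984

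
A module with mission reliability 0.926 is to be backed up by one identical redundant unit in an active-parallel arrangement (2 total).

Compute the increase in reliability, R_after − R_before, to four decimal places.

R_before = 0.926
R_after = 1 − (1 − 0.926)^2 = 0.9945
ΔR = 0.9945 − 0.926 = 0.0685

0.0685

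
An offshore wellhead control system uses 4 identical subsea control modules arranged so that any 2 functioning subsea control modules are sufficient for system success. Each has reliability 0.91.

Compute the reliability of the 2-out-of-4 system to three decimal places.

R = Σ_{i=2}^{4} C(4,i) p^i (1−p)^{4−i} with p = 0.91
C(4,2)·0.91^2·0.09^2 = 0.04025
C(4,3)·0.91^3·0.09^1 = 0.27129
C(4,4)·0.91^4·0.09^0 = 0.68575
Sum = 0.997

0.997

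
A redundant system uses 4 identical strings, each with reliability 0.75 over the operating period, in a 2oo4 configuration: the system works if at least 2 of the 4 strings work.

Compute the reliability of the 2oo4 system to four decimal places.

R = Σ_{i=2}^{4} C(4,i) p^i (1−p)^{4−i} with p = 0.75
C(4,2)·0.75^2·0.25^2 = 0.210938
C(4,3)·0.75^3·0.25^1 = 0.421875
C(4,4)·0.75^4·0.25^0 = 0.316406
Sum = 0.9492

0.9492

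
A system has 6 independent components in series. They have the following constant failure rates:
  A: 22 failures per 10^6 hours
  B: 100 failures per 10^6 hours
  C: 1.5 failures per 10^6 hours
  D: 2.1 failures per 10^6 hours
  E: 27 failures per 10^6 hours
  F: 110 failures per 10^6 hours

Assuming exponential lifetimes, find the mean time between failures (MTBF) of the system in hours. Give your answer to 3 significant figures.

3810

Series of exponential components: λ_sys = Σ λ_i
λ_sys = 0.000022 + 0.00010 + 0.0000015 + 0.0000021 + 0.000027 + 0.00011 = 2.6260e-04 /h
MTBF = 1 / λ_sys = 3810 h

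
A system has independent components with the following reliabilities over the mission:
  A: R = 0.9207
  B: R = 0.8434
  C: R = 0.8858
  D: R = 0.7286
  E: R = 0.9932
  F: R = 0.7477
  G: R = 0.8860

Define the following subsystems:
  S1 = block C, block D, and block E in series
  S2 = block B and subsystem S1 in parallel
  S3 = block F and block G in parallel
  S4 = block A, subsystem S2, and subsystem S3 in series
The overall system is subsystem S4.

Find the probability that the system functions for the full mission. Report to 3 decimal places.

Series (C, D, and E): 0.88580 × 0.72860 × 0.99320 = 0.64101
Parallel (B and [0.64101]): 1 − (1 − 0.84340)(1 − 0.64101) = 0.94378
Parallel (F and G): 1 − (1 − 0.74770)(1 − 0.88600) = 0.97124
Series (A, [0.94378], and [0.97124]): 0.92070 × 0.94378 × 0.97124 = 0.844

0.844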